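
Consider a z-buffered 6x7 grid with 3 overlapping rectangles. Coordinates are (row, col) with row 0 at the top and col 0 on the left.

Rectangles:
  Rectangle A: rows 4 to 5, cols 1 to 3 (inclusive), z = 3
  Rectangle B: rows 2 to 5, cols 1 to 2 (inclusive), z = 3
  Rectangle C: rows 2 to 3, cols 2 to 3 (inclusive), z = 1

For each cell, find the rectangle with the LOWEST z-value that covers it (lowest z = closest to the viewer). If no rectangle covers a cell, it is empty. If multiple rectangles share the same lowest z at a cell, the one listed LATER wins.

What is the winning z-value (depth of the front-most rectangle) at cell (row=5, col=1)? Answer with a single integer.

Answer: 3

Derivation:
Check cell (5,1):
  A: rows 4-5 cols 1-3 z=3 -> covers; best now A (z=3)
  B: rows 2-5 cols 1-2 z=3 -> covers; best now B (z=3)
  C: rows 2-3 cols 2-3 -> outside (row miss)
Winner: B at z=3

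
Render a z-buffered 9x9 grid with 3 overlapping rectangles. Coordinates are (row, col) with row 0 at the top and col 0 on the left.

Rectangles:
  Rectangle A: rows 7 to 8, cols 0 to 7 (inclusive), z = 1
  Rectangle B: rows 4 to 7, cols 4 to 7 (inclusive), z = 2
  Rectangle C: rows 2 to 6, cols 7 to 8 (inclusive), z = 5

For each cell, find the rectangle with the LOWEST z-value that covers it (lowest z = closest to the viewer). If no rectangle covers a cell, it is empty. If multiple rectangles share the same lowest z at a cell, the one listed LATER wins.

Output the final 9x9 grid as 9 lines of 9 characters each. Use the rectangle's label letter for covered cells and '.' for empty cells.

.........
.........
.......CC
.......CC
....BBBBC
....BBBBC
....BBBBC
AAAAAAAA.
AAAAAAAA.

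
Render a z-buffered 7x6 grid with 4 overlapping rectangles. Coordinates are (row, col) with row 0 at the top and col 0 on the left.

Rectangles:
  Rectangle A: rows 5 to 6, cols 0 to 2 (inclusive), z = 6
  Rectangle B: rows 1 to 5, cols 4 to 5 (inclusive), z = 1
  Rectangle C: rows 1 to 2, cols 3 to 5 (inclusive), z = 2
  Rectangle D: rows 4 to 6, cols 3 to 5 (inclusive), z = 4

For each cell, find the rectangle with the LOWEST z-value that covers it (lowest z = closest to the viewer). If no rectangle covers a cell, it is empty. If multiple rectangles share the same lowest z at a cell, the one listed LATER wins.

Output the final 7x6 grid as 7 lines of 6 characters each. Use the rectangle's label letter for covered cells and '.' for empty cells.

......
...CBB
...CBB
....BB
...DBB
AAADBB
AAADDD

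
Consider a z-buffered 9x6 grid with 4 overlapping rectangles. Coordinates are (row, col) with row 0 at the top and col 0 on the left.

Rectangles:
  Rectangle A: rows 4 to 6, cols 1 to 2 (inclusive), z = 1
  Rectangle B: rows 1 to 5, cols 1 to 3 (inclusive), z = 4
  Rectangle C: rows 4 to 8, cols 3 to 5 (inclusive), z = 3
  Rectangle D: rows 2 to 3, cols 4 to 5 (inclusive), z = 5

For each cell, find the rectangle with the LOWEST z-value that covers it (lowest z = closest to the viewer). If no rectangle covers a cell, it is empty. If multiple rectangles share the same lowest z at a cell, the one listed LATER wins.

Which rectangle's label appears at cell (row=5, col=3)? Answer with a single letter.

Check cell (5,3):
  A: rows 4-6 cols 1-2 -> outside (col miss)
  B: rows 1-5 cols 1-3 z=4 -> covers; best now B (z=4)
  C: rows 4-8 cols 3-5 z=3 -> covers; best now C (z=3)
  D: rows 2-3 cols 4-5 -> outside (row miss)
Winner: C at z=3

Answer: C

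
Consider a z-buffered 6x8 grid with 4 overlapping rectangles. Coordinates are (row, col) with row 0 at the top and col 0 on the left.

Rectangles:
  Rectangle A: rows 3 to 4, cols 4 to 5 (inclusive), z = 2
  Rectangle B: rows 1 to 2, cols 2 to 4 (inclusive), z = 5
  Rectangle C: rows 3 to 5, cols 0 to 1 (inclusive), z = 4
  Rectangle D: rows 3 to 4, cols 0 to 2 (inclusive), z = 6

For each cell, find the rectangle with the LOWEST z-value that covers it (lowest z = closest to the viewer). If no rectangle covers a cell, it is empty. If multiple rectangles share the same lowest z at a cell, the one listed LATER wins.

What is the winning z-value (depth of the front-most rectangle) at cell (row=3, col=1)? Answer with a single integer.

Check cell (3,1):
  A: rows 3-4 cols 4-5 -> outside (col miss)
  B: rows 1-2 cols 2-4 -> outside (row miss)
  C: rows 3-5 cols 0-1 z=4 -> covers; best now C (z=4)
  D: rows 3-4 cols 0-2 z=6 -> covers; best now C (z=4)
Winner: C at z=4

Answer: 4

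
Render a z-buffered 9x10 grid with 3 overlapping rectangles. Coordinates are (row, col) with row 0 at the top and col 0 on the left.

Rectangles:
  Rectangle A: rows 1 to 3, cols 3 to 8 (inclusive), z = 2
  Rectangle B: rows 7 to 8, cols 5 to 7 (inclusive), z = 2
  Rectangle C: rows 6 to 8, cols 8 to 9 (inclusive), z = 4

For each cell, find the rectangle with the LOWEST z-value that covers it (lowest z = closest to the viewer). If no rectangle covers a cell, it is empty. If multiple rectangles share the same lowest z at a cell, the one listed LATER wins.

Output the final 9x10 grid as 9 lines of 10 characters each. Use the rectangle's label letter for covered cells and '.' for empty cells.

..........
...AAAAAA.
...AAAAAA.
...AAAAAA.
..........
..........
........CC
.....BBBCC
.....BBBCC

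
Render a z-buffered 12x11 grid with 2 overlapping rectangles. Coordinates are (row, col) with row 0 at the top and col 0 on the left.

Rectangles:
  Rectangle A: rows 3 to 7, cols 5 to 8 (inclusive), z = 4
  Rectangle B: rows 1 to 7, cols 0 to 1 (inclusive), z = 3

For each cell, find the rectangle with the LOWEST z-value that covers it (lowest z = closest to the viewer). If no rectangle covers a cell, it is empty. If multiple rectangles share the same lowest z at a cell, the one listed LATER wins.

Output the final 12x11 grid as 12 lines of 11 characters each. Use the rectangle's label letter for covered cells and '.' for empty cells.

...........
BB.........
BB.........
BB...AAAA..
BB...AAAA..
BB...AAAA..
BB...AAAA..
BB...AAAA..
...........
...........
...........
...........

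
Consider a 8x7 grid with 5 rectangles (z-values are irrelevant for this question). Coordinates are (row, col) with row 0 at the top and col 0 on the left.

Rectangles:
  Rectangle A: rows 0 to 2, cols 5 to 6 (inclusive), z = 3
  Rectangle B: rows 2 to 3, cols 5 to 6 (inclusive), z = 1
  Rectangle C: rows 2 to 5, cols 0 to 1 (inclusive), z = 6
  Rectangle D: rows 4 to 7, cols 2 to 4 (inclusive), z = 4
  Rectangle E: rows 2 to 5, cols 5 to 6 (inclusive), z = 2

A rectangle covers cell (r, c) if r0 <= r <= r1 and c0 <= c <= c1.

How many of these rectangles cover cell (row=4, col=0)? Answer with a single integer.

Check cell (4,0):
  A: rows 0-2 cols 5-6 -> outside (row miss)
  B: rows 2-3 cols 5-6 -> outside (row miss)
  C: rows 2-5 cols 0-1 -> covers
  D: rows 4-7 cols 2-4 -> outside (col miss)
  E: rows 2-5 cols 5-6 -> outside (col miss)
Count covering = 1

Answer: 1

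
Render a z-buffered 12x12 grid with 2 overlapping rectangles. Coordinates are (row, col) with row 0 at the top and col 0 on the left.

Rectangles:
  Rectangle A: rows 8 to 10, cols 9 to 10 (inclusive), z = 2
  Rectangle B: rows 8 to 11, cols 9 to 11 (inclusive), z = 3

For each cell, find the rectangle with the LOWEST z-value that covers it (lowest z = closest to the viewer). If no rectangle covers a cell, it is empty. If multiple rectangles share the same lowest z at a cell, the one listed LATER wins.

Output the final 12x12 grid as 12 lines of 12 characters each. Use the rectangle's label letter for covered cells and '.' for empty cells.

............
............
............
............
............
............
............
............
.........AAB
.........AAB
.........AAB
.........BBB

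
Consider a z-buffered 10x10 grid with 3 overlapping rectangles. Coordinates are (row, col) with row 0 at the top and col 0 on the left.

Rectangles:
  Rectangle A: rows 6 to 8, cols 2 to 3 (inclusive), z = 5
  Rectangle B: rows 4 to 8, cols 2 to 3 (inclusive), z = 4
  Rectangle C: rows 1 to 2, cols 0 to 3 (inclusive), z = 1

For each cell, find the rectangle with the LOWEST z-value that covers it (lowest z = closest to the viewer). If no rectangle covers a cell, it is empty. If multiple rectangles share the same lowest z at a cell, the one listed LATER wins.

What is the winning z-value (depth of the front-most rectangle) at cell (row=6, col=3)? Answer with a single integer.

Answer: 4

Derivation:
Check cell (6,3):
  A: rows 6-8 cols 2-3 z=5 -> covers; best now A (z=5)
  B: rows 4-8 cols 2-3 z=4 -> covers; best now B (z=4)
  C: rows 1-2 cols 0-3 -> outside (row miss)
Winner: B at z=4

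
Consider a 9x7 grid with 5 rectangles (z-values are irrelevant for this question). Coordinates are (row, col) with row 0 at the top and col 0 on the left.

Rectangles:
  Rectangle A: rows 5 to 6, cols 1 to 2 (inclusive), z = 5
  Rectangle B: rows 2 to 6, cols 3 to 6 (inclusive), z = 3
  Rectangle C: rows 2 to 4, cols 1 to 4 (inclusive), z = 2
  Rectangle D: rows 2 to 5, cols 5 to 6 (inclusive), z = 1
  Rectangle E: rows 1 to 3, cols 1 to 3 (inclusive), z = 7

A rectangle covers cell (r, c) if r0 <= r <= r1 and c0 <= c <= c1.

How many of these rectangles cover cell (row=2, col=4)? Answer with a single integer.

Check cell (2,4):
  A: rows 5-6 cols 1-2 -> outside (row miss)
  B: rows 2-6 cols 3-6 -> covers
  C: rows 2-4 cols 1-4 -> covers
  D: rows 2-5 cols 5-6 -> outside (col miss)
  E: rows 1-3 cols 1-3 -> outside (col miss)
Count covering = 2

Answer: 2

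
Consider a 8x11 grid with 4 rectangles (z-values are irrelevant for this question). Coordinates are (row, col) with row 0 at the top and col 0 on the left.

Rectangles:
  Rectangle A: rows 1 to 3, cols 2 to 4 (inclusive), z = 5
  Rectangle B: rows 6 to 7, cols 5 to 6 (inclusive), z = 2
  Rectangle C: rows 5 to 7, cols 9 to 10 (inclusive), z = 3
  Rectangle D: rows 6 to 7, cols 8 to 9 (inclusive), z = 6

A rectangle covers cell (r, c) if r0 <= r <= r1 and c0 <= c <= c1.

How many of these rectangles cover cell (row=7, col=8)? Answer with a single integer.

Answer: 1

Derivation:
Check cell (7,8):
  A: rows 1-3 cols 2-4 -> outside (row miss)
  B: rows 6-7 cols 5-6 -> outside (col miss)
  C: rows 5-7 cols 9-10 -> outside (col miss)
  D: rows 6-7 cols 8-9 -> covers
Count covering = 1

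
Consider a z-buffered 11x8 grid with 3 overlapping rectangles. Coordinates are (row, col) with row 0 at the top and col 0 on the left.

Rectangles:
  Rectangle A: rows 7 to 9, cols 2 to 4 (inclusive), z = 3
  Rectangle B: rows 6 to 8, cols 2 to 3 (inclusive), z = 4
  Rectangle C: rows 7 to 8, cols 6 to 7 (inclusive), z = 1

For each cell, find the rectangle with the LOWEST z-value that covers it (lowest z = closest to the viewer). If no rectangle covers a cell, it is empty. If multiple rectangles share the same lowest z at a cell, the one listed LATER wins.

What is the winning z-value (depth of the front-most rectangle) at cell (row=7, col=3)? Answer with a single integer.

Check cell (7,3):
  A: rows 7-9 cols 2-4 z=3 -> covers; best now A (z=3)
  B: rows 6-8 cols 2-3 z=4 -> covers; best now A (z=3)
  C: rows 7-8 cols 6-7 -> outside (col miss)
Winner: A at z=3

Answer: 3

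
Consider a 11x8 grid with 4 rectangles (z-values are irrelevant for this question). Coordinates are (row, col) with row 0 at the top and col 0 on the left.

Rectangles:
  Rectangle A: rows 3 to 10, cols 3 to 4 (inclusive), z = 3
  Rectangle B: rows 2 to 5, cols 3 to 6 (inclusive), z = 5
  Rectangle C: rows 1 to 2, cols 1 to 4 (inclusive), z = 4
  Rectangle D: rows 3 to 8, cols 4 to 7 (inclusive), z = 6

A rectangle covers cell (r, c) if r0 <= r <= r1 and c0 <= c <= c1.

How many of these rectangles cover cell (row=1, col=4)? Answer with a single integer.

Check cell (1,4):
  A: rows 3-10 cols 3-4 -> outside (row miss)
  B: rows 2-5 cols 3-6 -> outside (row miss)
  C: rows 1-2 cols 1-4 -> covers
  D: rows 3-8 cols 4-7 -> outside (row miss)
Count covering = 1

Answer: 1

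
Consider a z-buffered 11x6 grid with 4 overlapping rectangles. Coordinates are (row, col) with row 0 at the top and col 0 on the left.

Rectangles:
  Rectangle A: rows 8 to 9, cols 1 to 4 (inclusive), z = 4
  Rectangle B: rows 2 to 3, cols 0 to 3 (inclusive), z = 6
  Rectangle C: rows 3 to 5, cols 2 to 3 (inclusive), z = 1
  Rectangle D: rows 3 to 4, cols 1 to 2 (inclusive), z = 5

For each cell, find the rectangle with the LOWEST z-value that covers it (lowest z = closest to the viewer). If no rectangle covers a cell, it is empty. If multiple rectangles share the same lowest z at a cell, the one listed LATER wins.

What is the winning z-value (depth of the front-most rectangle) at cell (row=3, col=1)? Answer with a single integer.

Answer: 5

Derivation:
Check cell (3,1):
  A: rows 8-9 cols 1-4 -> outside (row miss)
  B: rows 2-3 cols 0-3 z=6 -> covers; best now B (z=6)
  C: rows 3-5 cols 2-3 -> outside (col miss)
  D: rows 3-4 cols 1-2 z=5 -> covers; best now D (z=5)
Winner: D at z=5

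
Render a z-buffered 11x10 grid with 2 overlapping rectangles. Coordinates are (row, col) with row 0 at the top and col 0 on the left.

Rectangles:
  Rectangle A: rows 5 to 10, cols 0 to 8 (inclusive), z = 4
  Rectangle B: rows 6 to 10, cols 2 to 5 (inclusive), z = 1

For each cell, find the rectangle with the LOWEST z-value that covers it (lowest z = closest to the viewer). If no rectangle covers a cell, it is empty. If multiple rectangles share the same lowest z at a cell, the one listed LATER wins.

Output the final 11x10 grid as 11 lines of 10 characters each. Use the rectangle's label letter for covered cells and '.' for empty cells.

..........
..........
..........
..........
..........
AAAAAAAAA.
AABBBBAAA.
AABBBBAAA.
AABBBBAAA.
AABBBBAAA.
AABBBBAAA.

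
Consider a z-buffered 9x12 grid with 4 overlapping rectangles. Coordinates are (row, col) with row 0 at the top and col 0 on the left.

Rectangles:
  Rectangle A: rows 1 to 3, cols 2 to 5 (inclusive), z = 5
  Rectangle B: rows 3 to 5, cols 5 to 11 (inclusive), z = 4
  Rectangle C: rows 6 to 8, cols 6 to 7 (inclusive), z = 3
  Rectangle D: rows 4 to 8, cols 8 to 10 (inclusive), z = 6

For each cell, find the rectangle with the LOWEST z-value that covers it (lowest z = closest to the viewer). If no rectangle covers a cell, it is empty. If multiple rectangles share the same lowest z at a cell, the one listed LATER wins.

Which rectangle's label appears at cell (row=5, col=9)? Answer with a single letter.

Answer: B

Derivation:
Check cell (5,9):
  A: rows 1-3 cols 2-5 -> outside (row miss)
  B: rows 3-5 cols 5-11 z=4 -> covers; best now B (z=4)
  C: rows 6-8 cols 6-7 -> outside (row miss)
  D: rows 4-8 cols 8-10 z=6 -> covers; best now B (z=4)
Winner: B at z=4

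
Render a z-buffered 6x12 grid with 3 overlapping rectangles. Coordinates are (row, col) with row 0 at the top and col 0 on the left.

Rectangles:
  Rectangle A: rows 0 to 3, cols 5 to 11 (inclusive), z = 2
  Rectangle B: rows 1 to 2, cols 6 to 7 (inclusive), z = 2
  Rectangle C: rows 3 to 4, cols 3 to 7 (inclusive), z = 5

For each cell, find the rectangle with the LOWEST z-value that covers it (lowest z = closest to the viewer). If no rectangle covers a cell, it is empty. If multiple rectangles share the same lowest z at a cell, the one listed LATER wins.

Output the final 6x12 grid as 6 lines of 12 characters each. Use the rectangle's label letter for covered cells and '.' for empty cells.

.....AAAAAAA
.....ABBAAAA
.....ABBAAAA
...CCAAAAAAA
...CCCCC....
............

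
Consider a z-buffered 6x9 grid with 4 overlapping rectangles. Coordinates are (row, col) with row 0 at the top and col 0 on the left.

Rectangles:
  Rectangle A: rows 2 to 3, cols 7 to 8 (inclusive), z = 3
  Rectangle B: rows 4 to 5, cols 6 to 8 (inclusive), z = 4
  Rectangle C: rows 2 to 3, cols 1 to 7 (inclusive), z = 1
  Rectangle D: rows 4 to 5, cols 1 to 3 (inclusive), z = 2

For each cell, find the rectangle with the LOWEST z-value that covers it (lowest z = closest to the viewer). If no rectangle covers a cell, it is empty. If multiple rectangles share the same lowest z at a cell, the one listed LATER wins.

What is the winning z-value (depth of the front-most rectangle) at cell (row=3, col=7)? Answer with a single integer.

Check cell (3,7):
  A: rows 2-3 cols 7-8 z=3 -> covers; best now A (z=3)
  B: rows 4-5 cols 6-8 -> outside (row miss)
  C: rows 2-3 cols 1-7 z=1 -> covers; best now C (z=1)
  D: rows 4-5 cols 1-3 -> outside (row miss)
Winner: C at z=1

Answer: 1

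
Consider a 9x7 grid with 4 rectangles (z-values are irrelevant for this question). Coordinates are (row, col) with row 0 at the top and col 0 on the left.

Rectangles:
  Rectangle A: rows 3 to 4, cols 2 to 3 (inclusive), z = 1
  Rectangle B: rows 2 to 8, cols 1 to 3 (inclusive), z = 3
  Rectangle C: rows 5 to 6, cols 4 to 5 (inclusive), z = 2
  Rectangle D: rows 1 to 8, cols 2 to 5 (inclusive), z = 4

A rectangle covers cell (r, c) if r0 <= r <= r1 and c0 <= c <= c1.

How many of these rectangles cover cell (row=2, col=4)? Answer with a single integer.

Answer: 1

Derivation:
Check cell (2,4):
  A: rows 3-4 cols 2-3 -> outside (row miss)
  B: rows 2-8 cols 1-3 -> outside (col miss)
  C: rows 5-6 cols 4-5 -> outside (row miss)
  D: rows 1-8 cols 2-5 -> covers
Count covering = 1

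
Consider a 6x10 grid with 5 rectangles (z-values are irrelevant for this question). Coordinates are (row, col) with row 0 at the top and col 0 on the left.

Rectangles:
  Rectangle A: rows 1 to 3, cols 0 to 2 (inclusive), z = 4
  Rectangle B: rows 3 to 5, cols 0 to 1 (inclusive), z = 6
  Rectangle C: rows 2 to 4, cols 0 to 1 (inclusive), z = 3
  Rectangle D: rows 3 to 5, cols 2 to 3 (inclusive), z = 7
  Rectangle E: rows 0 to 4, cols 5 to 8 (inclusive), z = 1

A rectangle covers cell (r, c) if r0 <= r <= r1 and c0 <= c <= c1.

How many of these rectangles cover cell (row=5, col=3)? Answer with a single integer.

Check cell (5,3):
  A: rows 1-3 cols 0-2 -> outside (row miss)
  B: rows 3-5 cols 0-1 -> outside (col miss)
  C: rows 2-4 cols 0-1 -> outside (row miss)
  D: rows 3-5 cols 2-3 -> covers
  E: rows 0-4 cols 5-8 -> outside (row miss)
Count covering = 1

Answer: 1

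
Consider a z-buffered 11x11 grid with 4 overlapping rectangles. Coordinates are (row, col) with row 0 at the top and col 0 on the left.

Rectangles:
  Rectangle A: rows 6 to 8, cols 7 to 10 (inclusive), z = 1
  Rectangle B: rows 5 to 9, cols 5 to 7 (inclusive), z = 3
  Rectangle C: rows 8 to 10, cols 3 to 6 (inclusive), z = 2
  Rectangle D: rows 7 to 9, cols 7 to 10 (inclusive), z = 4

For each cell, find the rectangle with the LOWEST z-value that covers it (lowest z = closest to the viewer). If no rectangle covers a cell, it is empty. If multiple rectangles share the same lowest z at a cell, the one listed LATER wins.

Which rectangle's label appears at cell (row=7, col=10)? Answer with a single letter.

Check cell (7,10):
  A: rows 6-8 cols 7-10 z=1 -> covers; best now A (z=1)
  B: rows 5-9 cols 5-7 -> outside (col miss)
  C: rows 8-10 cols 3-6 -> outside (row miss)
  D: rows 7-9 cols 7-10 z=4 -> covers; best now A (z=1)
Winner: A at z=1

Answer: A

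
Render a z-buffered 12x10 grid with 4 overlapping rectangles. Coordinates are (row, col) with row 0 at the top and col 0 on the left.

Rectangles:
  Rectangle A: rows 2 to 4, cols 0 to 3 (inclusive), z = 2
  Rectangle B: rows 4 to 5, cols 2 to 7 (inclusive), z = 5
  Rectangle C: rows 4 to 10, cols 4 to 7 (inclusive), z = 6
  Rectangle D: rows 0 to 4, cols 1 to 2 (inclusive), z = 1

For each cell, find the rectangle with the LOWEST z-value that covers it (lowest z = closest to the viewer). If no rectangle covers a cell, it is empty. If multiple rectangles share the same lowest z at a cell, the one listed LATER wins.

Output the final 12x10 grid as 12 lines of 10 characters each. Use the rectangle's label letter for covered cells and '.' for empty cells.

.DD.......
.DD.......
ADDA......
ADDA......
ADDABBBB..
..BBBBBB..
....CCCC..
....CCCC..
....CCCC..
....CCCC..
....CCCC..
..........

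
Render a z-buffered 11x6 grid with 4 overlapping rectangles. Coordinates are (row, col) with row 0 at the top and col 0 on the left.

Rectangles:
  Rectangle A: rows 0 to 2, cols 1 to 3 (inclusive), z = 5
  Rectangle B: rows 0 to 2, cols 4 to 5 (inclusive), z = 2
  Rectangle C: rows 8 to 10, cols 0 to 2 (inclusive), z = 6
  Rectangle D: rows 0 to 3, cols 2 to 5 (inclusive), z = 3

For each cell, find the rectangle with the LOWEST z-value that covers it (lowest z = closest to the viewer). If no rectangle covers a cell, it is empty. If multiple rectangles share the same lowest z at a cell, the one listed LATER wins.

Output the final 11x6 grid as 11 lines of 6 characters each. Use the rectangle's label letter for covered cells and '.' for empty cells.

.ADDBB
.ADDBB
.ADDBB
..DDDD
......
......
......
......
CCC...
CCC...
CCC...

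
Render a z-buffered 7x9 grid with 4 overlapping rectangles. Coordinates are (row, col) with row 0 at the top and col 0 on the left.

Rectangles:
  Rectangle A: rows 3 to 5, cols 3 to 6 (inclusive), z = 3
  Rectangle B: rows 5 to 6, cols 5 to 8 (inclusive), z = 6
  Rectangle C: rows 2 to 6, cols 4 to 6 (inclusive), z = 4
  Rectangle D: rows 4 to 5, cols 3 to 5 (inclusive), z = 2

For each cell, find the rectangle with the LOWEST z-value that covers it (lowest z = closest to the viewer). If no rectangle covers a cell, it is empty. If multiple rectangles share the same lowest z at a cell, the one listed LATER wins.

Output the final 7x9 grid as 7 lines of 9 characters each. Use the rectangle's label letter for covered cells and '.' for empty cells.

.........
.........
....CCC..
...AAAA..
...DDDA..
...DDDABB
....CCCBB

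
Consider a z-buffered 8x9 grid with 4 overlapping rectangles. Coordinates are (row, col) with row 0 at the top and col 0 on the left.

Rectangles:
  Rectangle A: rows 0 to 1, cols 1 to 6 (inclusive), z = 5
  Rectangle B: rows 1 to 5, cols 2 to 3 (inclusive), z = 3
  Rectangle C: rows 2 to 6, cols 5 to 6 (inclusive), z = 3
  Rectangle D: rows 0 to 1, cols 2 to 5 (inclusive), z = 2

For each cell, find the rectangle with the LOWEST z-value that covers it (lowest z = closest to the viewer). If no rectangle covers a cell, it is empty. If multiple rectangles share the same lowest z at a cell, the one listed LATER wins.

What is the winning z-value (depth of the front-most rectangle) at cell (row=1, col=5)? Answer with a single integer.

Answer: 2

Derivation:
Check cell (1,5):
  A: rows 0-1 cols 1-6 z=5 -> covers; best now A (z=5)
  B: rows 1-5 cols 2-3 -> outside (col miss)
  C: rows 2-6 cols 5-6 -> outside (row miss)
  D: rows 0-1 cols 2-5 z=2 -> covers; best now D (z=2)
Winner: D at z=2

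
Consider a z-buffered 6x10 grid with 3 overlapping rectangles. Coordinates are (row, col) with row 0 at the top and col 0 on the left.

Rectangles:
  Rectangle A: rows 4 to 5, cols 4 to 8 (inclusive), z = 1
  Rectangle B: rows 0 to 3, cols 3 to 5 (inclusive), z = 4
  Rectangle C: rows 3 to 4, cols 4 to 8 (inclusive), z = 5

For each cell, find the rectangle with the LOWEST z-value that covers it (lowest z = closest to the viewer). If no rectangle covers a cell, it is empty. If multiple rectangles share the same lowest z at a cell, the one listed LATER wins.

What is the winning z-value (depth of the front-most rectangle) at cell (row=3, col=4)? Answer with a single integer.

Answer: 4

Derivation:
Check cell (3,4):
  A: rows 4-5 cols 4-8 -> outside (row miss)
  B: rows 0-3 cols 3-5 z=4 -> covers; best now B (z=4)
  C: rows 3-4 cols 4-8 z=5 -> covers; best now B (z=4)
Winner: B at z=4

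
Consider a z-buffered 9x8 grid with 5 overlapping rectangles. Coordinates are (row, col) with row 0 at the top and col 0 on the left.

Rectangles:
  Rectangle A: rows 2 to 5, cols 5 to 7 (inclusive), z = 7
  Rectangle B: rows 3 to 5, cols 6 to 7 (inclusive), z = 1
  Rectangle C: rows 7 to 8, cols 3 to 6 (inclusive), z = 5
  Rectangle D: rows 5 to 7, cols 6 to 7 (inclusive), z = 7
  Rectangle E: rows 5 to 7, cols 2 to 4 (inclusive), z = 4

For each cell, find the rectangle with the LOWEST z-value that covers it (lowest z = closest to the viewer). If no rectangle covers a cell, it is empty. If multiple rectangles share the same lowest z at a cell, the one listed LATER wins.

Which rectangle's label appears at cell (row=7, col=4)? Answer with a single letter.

Check cell (7,4):
  A: rows 2-5 cols 5-7 -> outside (row miss)
  B: rows 3-5 cols 6-7 -> outside (row miss)
  C: rows 7-8 cols 3-6 z=5 -> covers; best now C (z=5)
  D: rows 5-7 cols 6-7 -> outside (col miss)
  E: rows 5-7 cols 2-4 z=4 -> covers; best now E (z=4)
Winner: E at z=4

Answer: E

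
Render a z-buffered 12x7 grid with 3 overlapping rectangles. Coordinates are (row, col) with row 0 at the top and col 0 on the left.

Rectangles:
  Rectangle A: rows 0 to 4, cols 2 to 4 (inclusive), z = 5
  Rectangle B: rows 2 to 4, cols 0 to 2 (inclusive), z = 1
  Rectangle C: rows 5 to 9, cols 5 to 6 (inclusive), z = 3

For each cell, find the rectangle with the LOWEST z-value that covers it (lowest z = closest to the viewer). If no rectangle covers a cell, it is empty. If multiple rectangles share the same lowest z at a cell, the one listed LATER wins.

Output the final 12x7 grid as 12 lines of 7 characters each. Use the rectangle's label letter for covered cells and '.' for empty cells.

..AAA..
..AAA..
BBBAA..
BBBAA..
BBBAA..
.....CC
.....CC
.....CC
.....CC
.....CC
.......
.......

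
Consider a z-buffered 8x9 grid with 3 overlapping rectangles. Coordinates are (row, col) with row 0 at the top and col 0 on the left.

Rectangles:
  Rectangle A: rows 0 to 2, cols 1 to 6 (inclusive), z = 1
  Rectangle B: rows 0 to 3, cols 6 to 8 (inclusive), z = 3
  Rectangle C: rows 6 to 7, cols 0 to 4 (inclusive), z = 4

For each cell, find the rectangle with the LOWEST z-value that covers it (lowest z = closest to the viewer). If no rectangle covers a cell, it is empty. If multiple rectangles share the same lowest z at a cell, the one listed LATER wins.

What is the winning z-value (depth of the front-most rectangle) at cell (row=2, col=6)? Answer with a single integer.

Answer: 1

Derivation:
Check cell (2,6):
  A: rows 0-2 cols 1-6 z=1 -> covers; best now A (z=1)
  B: rows 0-3 cols 6-8 z=3 -> covers; best now A (z=1)
  C: rows 6-7 cols 0-4 -> outside (row miss)
Winner: A at z=1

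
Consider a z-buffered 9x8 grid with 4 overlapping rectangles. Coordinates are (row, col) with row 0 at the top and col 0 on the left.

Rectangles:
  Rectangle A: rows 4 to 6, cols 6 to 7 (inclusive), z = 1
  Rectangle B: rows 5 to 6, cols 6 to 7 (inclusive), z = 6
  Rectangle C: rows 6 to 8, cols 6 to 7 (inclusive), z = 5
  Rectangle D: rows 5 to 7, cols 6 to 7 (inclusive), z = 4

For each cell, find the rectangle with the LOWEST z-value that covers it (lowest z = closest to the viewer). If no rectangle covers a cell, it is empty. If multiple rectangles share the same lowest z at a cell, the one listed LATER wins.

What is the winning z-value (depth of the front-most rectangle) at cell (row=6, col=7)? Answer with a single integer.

Answer: 1

Derivation:
Check cell (6,7):
  A: rows 4-6 cols 6-7 z=1 -> covers; best now A (z=1)
  B: rows 5-6 cols 6-7 z=6 -> covers; best now A (z=1)
  C: rows 6-8 cols 6-7 z=5 -> covers; best now A (z=1)
  D: rows 5-7 cols 6-7 z=4 -> covers; best now A (z=1)
Winner: A at z=1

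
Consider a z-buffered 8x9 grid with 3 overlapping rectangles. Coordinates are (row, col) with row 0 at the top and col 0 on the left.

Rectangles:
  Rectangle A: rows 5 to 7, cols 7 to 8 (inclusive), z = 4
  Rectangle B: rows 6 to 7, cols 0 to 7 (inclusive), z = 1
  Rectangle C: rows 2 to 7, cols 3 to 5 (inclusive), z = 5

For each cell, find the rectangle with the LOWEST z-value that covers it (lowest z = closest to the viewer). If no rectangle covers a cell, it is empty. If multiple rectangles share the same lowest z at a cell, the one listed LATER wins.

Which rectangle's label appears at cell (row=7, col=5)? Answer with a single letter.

Answer: B

Derivation:
Check cell (7,5):
  A: rows 5-7 cols 7-8 -> outside (col miss)
  B: rows 6-7 cols 0-7 z=1 -> covers; best now B (z=1)
  C: rows 2-7 cols 3-5 z=5 -> covers; best now B (z=1)
Winner: B at z=1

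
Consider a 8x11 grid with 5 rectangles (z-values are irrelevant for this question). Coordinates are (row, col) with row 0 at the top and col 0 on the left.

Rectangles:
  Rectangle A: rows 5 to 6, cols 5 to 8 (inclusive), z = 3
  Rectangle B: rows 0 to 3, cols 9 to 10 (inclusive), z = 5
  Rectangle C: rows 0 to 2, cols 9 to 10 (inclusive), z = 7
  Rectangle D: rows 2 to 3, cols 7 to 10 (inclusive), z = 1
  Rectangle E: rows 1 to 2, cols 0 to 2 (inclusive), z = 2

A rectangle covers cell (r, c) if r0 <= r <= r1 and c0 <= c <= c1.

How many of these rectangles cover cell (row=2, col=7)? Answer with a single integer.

Answer: 1

Derivation:
Check cell (2,7):
  A: rows 5-6 cols 5-8 -> outside (row miss)
  B: rows 0-3 cols 9-10 -> outside (col miss)
  C: rows 0-2 cols 9-10 -> outside (col miss)
  D: rows 2-3 cols 7-10 -> covers
  E: rows 1-2 cols 0-2 -> outside (col miss)
Count covering = 1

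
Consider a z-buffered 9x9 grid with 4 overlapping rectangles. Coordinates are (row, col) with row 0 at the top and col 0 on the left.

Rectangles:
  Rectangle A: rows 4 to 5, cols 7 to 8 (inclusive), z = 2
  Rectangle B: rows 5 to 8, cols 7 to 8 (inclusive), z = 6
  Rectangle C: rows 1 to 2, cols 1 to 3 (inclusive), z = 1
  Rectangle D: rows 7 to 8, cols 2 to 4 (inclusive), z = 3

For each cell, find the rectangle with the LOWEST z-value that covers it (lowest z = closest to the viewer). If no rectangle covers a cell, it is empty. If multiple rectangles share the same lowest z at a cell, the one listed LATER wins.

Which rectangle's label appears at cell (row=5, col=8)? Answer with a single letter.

Answer: A

Derivation:
Check cell (5,8):
  A: rows 4-5 cols 7-8 z=2 -> covers; best now A (z=2)
  B: rows 5-8 cols 7-8 z=6 -> covers; best now A (z=2)
  C: rows 1-2 cols 1-3 -> outside (row miss)
  D: rows 7-8 cols 2-4 -> outside (row miss)
Winner: A at z=2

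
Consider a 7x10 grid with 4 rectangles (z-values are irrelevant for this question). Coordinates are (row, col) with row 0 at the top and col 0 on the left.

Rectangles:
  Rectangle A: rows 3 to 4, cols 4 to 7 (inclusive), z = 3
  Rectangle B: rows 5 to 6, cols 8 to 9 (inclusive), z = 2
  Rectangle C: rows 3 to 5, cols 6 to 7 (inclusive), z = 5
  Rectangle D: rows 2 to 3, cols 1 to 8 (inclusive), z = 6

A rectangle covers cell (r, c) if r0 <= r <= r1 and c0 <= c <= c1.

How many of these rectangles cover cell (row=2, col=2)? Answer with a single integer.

Answer: 1

Derivation:
Check cell (2,2):
  A: rows 3-4 cols 4-7 -> outside (row miss)
  B: rows 5-6 cols 8-9 -> outside (row miss)
  C: rows 3-5 cols 6-7 -> outside (row miss)
  D: rows 2-3 cols 1-8 -> covers
Count covering = 1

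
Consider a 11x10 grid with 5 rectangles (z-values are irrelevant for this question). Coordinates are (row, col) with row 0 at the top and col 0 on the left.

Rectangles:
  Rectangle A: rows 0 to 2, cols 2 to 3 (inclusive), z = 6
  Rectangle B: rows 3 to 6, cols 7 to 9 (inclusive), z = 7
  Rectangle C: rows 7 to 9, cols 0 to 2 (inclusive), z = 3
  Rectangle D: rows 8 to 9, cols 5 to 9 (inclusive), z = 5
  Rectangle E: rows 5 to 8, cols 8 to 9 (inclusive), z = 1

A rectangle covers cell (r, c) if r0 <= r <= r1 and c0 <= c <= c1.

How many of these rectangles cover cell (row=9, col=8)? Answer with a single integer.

Check cell (9,8):
  A: rows 0-2 cols 2-3 -> outside (row miss)
  B: rows 3-6 cols 7-9 -> outside (row miss)
  C: rows 7-9 cols 0-2 -> outside (col miss)
  D: rows 8-9 cols 5-9 -> covers
  E: rows 5-8 cols 8-9 -> outside (row miss)
Count covering = 1

Answer: 1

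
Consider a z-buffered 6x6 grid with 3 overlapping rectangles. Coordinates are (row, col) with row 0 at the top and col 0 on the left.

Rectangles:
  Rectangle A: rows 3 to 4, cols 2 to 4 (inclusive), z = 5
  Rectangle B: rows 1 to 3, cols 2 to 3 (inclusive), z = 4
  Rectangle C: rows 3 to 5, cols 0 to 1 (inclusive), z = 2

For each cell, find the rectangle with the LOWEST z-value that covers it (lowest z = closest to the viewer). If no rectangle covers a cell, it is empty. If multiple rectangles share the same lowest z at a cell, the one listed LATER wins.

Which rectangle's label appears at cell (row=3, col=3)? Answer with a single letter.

Answer: B

Derivation:
Check cell (3,3):
  A: rows 3-4 cols 2-4 z=5 -> covers; best now A (z=5)
  B: rows 1-3 cols 2-3 z=4 -> covers; best now B (z=4)
  C: rows 3-5 cols 0-1 -> outside (col miss)
Winner: B at z=4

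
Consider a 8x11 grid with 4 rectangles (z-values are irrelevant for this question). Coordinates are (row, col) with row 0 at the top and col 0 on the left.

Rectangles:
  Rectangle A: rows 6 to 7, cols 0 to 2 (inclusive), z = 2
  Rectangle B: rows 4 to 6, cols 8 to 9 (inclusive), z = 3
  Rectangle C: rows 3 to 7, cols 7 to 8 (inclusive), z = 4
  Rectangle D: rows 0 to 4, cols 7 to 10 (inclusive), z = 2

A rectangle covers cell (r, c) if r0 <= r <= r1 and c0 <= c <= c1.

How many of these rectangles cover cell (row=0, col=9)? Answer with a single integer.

Check cell (0,9):
  A: rows 6-7 cols 0-2 -> outside (row miss)
  B: rows 4-6 cols 8-9 -> outside (row miss)
  C: rows 3-7 cols 7-8 -> outside (row miss)
  D: rows 0-4 cols 7-10 -> covers
Count covering = 1

Answer: 1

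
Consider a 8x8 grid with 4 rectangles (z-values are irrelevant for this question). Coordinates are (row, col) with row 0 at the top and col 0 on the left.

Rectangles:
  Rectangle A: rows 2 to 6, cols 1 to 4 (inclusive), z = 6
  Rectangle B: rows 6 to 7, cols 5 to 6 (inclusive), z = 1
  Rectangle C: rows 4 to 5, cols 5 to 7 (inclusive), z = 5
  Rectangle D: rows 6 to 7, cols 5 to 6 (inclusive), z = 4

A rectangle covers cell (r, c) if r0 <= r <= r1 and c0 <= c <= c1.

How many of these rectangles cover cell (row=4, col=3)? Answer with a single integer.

Check cell (4,3):
  A: rows 2-6 cols 1-4 -> covers
  B: rows 6-7 cols 5-6 -> outside (row miss)
  C: rows 4-5 cols 5-7 -> outside (col miss)
  D: rows 6-7 cols 5-6 -> outside (row miss)
Count covering = 1

Answer: 1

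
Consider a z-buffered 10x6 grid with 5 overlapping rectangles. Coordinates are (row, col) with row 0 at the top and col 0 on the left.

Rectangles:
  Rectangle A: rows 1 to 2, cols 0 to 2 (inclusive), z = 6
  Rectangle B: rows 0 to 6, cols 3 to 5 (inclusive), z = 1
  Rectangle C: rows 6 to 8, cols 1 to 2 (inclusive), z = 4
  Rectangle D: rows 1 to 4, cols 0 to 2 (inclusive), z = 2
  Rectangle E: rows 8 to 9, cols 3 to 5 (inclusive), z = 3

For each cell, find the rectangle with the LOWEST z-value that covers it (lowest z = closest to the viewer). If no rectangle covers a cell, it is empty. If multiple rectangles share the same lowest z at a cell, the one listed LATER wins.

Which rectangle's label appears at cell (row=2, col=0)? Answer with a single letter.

Answer: D

Derivation:
Check cell (2,0):
  A: rows 1-2 cols 0-2 z=6 -> covers; best now A (z=6)
  B: rows 0-6 cols 3-5 -> outside (col miss)
  C: rows 6-8 cols 1-2 -> outside (row miss)
  D: rows 1-4 cols 0-2 z=2 -> covers; best now D (z=2)
  E: rows 8-9 cols 3-5 -> outside (row miss)
Winner: D at z=2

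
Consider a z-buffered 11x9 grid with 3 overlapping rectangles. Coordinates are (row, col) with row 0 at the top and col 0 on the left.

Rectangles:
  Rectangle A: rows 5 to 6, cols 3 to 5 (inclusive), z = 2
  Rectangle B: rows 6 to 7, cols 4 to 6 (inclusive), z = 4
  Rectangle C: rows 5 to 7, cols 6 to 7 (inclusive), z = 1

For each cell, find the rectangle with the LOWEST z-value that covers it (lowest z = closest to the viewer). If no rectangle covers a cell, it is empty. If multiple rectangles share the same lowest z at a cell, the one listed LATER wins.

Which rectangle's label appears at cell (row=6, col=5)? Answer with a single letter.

Check cell (6,5):
  A: rows 5-6 cols 3-5 z=2 -> covers; best now A (z=2)
  B: rows 6-7 cols 4-6 z=4 -> covers; best now A (z=2)
  C: rows 5-7 cols 6-7 -> outside (col miss)
Winner: A at z=2

Answer: A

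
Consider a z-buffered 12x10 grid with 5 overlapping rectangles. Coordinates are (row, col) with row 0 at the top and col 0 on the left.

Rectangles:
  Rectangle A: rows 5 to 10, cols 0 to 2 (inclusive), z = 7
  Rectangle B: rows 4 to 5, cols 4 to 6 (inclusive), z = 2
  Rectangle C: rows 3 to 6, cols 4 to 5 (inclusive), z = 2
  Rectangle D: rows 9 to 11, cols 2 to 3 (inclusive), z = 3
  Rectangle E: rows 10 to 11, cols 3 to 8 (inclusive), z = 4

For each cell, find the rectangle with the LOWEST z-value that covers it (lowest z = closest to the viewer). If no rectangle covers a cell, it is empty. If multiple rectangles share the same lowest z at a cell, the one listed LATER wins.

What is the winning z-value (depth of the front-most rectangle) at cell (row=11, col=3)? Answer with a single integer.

Check cell (11,3):
  A: rows 5-10 cols 0-2 -> outside (row miss)
  B: rows 4-5 cols 4-6 -> outside (row miss)
  C: rows 3-6 cols 4-5 -> outside (row miss)
  D: rows 9-11 cols 2-3 z=3 -> covers; best now D (z=3)
  E: rows 10-11 cols 3-8 z=4 -> covers; best now D (z=3)
Winner: D at z=3

Answer: 3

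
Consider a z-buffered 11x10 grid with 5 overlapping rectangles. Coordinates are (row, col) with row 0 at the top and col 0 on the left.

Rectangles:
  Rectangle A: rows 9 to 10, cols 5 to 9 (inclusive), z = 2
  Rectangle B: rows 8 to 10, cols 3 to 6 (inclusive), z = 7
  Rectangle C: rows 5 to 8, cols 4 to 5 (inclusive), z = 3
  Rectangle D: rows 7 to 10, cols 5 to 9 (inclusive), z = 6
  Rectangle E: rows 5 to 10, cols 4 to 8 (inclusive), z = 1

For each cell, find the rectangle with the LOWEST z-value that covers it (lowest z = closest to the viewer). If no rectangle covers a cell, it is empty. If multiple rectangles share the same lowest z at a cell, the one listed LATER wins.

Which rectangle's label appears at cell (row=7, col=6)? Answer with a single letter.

Answer: E

Derivation:
Check cell (7,6):
  A: rows 9-10 cols 5-9 -> outside (row miss)
  B: rows 8-10 cols 3-6 -> outside (row miss)
  C: rows 5-8 cols 4-5 -> outside (col miss)
  D: rows 7-10 cols 5-9 z=6 -> covers; best now D (z=6)
  E: rows 5-10 cols 4-8 z=1 -> covers; best now E (z=1)
Winner: E at z=1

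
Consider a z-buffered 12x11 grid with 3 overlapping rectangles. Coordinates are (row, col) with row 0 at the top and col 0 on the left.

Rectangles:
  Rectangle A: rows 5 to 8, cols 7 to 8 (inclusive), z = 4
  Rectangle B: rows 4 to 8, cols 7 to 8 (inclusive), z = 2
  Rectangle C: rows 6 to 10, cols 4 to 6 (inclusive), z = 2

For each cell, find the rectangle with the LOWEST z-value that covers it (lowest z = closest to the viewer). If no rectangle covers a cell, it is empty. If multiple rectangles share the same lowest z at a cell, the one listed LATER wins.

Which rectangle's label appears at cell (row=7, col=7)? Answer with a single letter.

Answer: B

Derivation:
Check cell (7,7):
  A: rows 5-8 cols 7-8 z=4 -> covers; best now A (z=4)
  B: rows 4-8 cols 7-8 z=2 -> covers; best now B (z=2)
  C: rows 6-10 cols 4-6 -> outside (col miss)
Winner: B at z=2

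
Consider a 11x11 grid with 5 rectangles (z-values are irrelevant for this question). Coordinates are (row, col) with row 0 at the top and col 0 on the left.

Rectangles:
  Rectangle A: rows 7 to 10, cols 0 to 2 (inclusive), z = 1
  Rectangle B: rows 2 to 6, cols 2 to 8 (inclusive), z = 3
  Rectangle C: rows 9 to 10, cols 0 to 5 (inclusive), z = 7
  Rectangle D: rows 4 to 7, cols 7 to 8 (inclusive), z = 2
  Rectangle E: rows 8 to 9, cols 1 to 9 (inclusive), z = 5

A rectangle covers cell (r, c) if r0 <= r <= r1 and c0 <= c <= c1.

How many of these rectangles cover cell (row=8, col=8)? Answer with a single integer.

Check cell (8,8):
  A: rows 7-10 cols 0-2 -> outside (col miss)
  B: rows 2-6 cols 2-8 -> outside (row miss)
  C: rows 9-10 cols 0-5 -> outside (row miss)
  D: rows 4-7 cols 7-8 -> outside (row miss)
  E: rows 8-9 cols 1-9 -> covers
Count covering = 1

Answer: 1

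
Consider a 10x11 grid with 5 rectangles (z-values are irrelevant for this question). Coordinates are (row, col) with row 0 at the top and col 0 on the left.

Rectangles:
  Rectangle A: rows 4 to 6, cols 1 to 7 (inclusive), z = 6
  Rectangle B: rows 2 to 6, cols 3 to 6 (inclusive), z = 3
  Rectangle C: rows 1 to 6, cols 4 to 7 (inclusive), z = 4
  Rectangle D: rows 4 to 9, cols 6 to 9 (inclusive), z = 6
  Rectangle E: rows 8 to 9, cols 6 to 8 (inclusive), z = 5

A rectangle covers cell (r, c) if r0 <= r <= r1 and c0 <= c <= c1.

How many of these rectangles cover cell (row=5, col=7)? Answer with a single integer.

Answer: 3

Derivation:
Check cell (5,7):
  A: rows 4-6 cols 1-7 -> covers
  B: rows 2-6 cols 3-6 -> outside (col miss)
  C: rows 1-6 cols 4-7 -> covers
  D: rows 4-9 cols 6-9 -> covers
  E: rows 8-9 cols 6-8 -> outside (row miss)
Count covering = 3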